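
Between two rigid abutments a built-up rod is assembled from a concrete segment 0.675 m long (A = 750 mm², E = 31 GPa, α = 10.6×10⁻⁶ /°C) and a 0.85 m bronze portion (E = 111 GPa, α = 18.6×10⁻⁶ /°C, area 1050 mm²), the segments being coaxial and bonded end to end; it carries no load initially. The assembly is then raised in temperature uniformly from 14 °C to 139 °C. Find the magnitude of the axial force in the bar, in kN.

P ≈ 79 kN (compressive)

With the walls removed the bar would change length by δ_free = Σ αᵢΔT Lᵢ = 10.6×10⁻⁶×125×675 + 18.6×10⁻⁶×125×850 = 2.871 mm.
The walls prevent any net length change, so an axial force P (same in every segment) develops. Compatibility: P · Σ Lᵢ/(AᵢEᵢ) = δ_free.
Σ Lᵢ/(AᵢEᵢ) = 675/(750×31×10³) + 850/(1050×111×10³) = 3.633×10⁻⁵ mm/N.
Hence P = δ_free / Σ(L/AE) = 2.871/3.633×10⁻⁵ = 79.03 kN (compressive).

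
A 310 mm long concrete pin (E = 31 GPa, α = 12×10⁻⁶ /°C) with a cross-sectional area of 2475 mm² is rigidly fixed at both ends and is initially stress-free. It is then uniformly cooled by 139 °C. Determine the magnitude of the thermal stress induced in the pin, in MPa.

Because both ends are immovable the net strain is zero, and the suppressed thermal strain is αΔT = 12×10⁻⁶ × 139 = 1668×10⁻⁶.
Hence σ = E·αΔT = 31×10³ × 1668×10⁻⁶ = 51.71 MPa, tensile.

σ ≈ 51.7 MPa (tensile)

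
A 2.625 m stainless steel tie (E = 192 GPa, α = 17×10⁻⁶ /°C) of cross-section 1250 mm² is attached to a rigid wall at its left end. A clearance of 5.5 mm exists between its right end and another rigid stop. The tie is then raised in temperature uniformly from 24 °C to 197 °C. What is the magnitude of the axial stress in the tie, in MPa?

σ ≈ 162 MPa (compressive)

If the wall were absent the tie would grow by αΔT L = 17×10⁻⁶ × 173 × 2625 = 7.72 mm.
After closing the 5.5 mm clearance, 7.72 − 5.5 = 2.22 mm of expansion remains to be suppressed by the wall.
That suppressed elongation corresponds to σ = E·Δ/L = 192×10³ × 2.22/2625 = 162.4 MPa.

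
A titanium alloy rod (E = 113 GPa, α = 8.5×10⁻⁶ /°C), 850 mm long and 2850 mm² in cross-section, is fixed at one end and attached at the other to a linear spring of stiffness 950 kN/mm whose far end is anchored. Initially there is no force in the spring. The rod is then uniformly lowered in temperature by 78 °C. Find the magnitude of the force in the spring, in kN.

Free thermal contraction: δ_free = αΔT L = 8.5×10⁻⁶ × 78 × 850 = 0.5635 mm.
With a force P in the spring, the elastic change of the rod is PL/(AE) and that of the spring is P/k; compatibility requires their sum to equal δ_free.
So P = δ_free / [L/(AE) + 1/k] = 0.5635 / [ 850/(2850×113×10³) + 1/(950×10³) ].
P = 0.5635 / 3.692×10⁻⁶ = 152600 N.

P ≈ 153 kN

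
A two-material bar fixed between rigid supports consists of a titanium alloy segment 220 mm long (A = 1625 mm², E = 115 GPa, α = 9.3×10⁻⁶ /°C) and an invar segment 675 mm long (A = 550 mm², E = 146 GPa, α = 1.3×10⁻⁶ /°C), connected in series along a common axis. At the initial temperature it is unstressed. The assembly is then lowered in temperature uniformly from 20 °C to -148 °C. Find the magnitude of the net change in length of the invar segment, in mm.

Free thermal contraction of the whole bar: Σ αᵢΔT Lᵢ = 9.3×10⁻⁶×168×220 + 1.3×10⁻⁶×168×675 = 0.4911 mm.
The rigid supports impose zero overall length change; the single axial force P common to all segments must satisfy P Σ Lᵢ/(AᵢEᵢ) = δ_free.
Σ Lᵢ/(AᵢEᵢ) = 220/(1625×115×10³) + 675/(550×146×10³) = 9.583×10⁻⁶ mm/N.
So P = 0.4911 / 9.583×10⁻⁶ = 51.25 kN, tensile.
For the invar segment, free thermal change = 1.3×10⁻⁶×168×675 = 0.1474 mm and elastic change from P = 51250×675/(550×146×10³) = 0.4308 mm; these oppose, so the net change is 0.283 mm (segment lengthens).

|ΔL| ≈ 0.283 mm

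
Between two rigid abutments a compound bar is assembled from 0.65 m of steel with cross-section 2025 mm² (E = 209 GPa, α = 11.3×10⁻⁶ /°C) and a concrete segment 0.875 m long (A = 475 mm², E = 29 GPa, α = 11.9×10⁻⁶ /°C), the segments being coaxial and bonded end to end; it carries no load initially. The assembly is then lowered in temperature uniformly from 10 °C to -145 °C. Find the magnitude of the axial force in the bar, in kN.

P ≈ 42.3 kN (tensile)

With the walls removed the bar would change length by δ_free = Σ αᵢΔT Lᵢ = 11.3×10⁻⁶×155×650 + 11.9×10⁻⁶×155×875 = 2.752 mm.
The walls prevent any net length change, so an axial force P (same in every segment) develops. Compatibility: P · Σ Lᵢ/(AᵢEᵢ) = δ_free.
The series flexibility is Σ Lᵢ/(AᵢEᵢ) = 650/(2025×209×10³) + 875/(475×29×10³) = 6.506×10⁻⁵ mm/N.
P = 2.752 / 6.506×10⁻⁵ = 42310 N = 42.31 kN, tensile.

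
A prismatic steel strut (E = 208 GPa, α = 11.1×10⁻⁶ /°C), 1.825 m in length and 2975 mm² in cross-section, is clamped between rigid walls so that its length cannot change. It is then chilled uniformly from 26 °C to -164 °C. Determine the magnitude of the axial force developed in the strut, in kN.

P ≈ 1310 kN (tensile)

Full restraint means ε = 0, so the stress is σ = EαΔT = 208×10³ × 11.1×10⁻⁶ × 190 = 438.7 MPa.
Axial force P = σA = 438.7 × 2975 = 1.305×10⁶ N = 1305 kN, tensile.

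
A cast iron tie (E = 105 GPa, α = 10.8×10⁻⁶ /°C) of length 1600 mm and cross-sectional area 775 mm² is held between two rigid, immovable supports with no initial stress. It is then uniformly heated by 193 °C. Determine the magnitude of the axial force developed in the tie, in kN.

P ≈ 170 kN (compressive)

Full restraint means ε = 0, so the stress is σ = EαΔT = 105×10³ × 10.8×10⁻⁶ × 193 = 218.9 MPa.
Axial force P = σA = 218.9 × 775 = 169600 N = 169.6 kN, compressive.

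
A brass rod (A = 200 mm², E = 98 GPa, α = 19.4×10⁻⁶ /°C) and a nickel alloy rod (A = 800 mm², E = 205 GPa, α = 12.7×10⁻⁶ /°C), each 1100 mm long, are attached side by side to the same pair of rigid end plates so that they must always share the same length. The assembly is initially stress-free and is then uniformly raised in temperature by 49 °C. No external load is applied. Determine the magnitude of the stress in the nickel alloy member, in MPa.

Both members must finish at the same length. With the larger α, the brass tends to over-expand; the plates restrain it, putting the brass in compression and the nickel alloy in tension. With no external load the two internal forces are equal and opposite, magnitude P.
Setting the final lengths equal and cancelling L: (α₁ − α₂)ΔT = P/(A₁E₁) + P/(A₂E₂).
|α₁ − α₂|·ΔT = 6.7×10⁻⁶ × 49 = 0.0003283.
1/(A₁E₁) + 1/(A₂E₂) = 1/(200×98×10³) + 1/(800×205×10³) = 5.712×10⁻⁸ N⁻¹.
So P = 0.0003283 / 5.712×10⁻⁸ = 5.748 kN.
σ_{nickel alloy} = P/A₂ = 5748/800 = 7.185 MPa, tensile.

σ ≈ 7.18 MPa (tensile)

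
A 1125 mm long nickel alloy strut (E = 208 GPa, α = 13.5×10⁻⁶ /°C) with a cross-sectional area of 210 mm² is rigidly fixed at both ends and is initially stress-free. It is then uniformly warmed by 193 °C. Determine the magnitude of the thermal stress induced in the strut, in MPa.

σ ≈ 542 MPa (compressive)

Because both ends are immovable the net strain is zero, and the suppressed thermal strain is αΔT = 13.5×10⁻⁶ × 193 = 2605.5×10⁻⁶.
Hence σ = E·αΔT = 208×10³ × 2605.5×10⁻⁶ = 541.9 MPa, compressive.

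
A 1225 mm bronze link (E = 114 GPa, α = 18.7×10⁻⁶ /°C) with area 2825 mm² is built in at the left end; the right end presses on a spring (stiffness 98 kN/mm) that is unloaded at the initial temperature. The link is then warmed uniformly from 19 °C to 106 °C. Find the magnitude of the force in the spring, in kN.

P ≈ 142 kN

Free thermal expansion: δ_free = αΔT L = 18.7×10⁻⁶ × 87 × 1225 = 1.993 mm.
Let P be the compressive force at the spring. The link shortens elastically by PL/(AE) and the spring compresses by P/k; together these equal δ_free.
P [ L/(AE) + 1/k ] = δ_free → P [ 1225/(2825×114×10³) + 1/(98×10³) ] = 1.993.
P = 1.993 / 1.401×10⁻⁵ = 142300 N.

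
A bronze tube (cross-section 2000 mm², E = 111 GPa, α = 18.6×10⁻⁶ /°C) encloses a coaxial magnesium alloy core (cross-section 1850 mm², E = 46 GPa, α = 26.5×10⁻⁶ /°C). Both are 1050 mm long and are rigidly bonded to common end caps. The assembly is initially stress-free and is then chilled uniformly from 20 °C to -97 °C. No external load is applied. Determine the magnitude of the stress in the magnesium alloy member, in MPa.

Equilibrium of a rigid end plate with no external load gives equal and opposite internal forces ±P in the two members. Since α_{magnesium alloy} > α_{bronze}, cooling drives the magnesium alloy into tension and the bronze into compression.
Equating the net (thermal + elastic) strains gives |α₁ − α₂|·ΔT = P·[1/(A₁E₁) + 1/(A₂E₂)].
|α₁ − α₂|·ΔT = 7.9×10⁻⁶ × 117 = 0.0009243.
1/(A₁E₁) + 1/(A₂E₂) = 1/(2000×111×10³) + 1/(1850×46×10³) = 1.626×10⁻⁸ N⁻¹.
P = 0.0009243 / 1.626×10⁻⁸ = 56860 N = 56.86 kN.
σ_{magnesium alloy} = P/A₂ = 56860/1850 = 30.74 MPa, tensile.

σ ≈ 30.7 MPa (tensile)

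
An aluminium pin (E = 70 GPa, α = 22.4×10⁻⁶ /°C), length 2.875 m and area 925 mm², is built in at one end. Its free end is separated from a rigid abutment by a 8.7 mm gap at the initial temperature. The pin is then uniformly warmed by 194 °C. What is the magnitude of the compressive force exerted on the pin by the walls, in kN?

P ≈ 85.4 kN

Free thermal elongation = αΔT L = 22.4×10⁻⁶ × 194 × 2875 = 12.49 mm.
After closing the 8.7 mm clearance, 12.49 − 8.7 = 3.794 mm of expansion remains to be suppressed by the wall.
That suppressed elongation corresponds to σ = E·Δ/L = 70×10³ × 3.794/2875 = 92.37 MPa.
Force on the wall = σA = 92.37 × 925 mm² = 85.44 kN.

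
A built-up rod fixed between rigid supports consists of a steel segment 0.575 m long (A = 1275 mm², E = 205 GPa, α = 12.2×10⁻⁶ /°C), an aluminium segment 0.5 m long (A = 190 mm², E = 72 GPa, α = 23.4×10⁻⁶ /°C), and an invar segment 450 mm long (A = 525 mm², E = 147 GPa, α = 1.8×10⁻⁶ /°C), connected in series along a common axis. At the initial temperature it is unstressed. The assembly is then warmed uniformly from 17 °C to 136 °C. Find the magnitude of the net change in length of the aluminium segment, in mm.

|ΔL| ≈ 0.513 mm

Free thermal expansion of the whole bar: Σ αᵢΔT Lᵢ = 12.2×10⁻⁶×119×575 + 23.4×10⁻⁶×119×500 + 1.8×10⁻⁶×119×450 = 2.323 mm.
The rigid supports impose zero overall length change; the single axial force P common to all segments must satisfy P Σ Lᵢ/(AᵢEᵢ) = δ_free.
Σ Lᵢ/(AᵢEᵢ) = 575/(1275×205×10³) + 500/(190×72×10³) + 450/(525×147×10³) = 4.458×10⁻⁵ mm/N.
P = 2.323 / 4.458×10⁻⁵ = 52120 N = 52.12 kN, compressive.
For the aluminium segment, free thermal change = 23.4×10⁻⁶×119×500 = 1.392 mm and elastic change from P = 52120×500/(190×72×10³) = 1.905 mm; these oppose, so the net change is 0.513 mm (segment shortens).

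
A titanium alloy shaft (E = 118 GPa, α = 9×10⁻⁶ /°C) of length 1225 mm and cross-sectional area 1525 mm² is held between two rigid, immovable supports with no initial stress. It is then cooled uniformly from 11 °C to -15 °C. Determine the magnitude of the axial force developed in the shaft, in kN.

P ≈ 42.1 kN (tensile)

With zero net strain, σ = E·αΔT = 118 GPa × 9×10⁻⁶ × 26 = 27.61 MPa.
P = AEαΔT = 1525 × 118×10³ × 9×10⁻⁶ × 26 = 42.11 kN (tensile).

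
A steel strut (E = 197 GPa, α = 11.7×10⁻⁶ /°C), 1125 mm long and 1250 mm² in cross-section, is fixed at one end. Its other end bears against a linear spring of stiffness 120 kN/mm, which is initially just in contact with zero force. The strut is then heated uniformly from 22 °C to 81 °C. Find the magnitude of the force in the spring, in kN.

The unrestrained thermal change is αΔT L = 11.7×10⁻⁶ × 59 × 1125 = 0.7766 mm.
With a force P in the spring, the elastic change of the strut is PL/(AE) and that of the spring is P/k; compatibility requires their sum to equal δ_free.
P [ L/(AE) + 1/k ] = δ_free → P [ 1125/(1250×197×10³) + 1/(120×10³) ] = 0.7766.
P = 0.7766 / 1.29×10⁻⁵ = 60190 N.

P ≈ 60.2 kN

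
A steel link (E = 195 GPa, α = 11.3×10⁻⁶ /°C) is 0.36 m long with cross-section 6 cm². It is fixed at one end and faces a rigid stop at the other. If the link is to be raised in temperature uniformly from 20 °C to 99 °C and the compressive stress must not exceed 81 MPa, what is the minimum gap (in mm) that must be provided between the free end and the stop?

g ≈ 0.172 mm

Free expansion if unrestrained: δ_free = αΔT L = 11.3×10⁻⁶ × 79 × 360 = 0.3214 mm.
At the allowable stress the elastic shortening the wall may impose is σL/E = 81 × 360 / (195×10³) = 0.1495 mm.
The gap must absorb the remainder: g_min = 0.3214 − 0.1495 = 0.1718 mm.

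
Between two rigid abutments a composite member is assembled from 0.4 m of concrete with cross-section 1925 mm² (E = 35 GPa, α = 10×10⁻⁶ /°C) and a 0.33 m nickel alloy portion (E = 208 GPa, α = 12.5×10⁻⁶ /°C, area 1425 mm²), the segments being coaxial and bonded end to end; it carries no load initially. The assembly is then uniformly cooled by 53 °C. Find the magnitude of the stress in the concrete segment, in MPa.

Free thermal contraction of the whole bar: Σ αᵢΔT Lᵢ = 10×10⁻⁶×53×400 + 12.5×10⁻⁶×53×330 = 0.4306 mm.
Since the ends are fixed, an axial force P builds up, equal in every segment, with P · Σ Lᵢ/(AᵢEᵢ) = δ_free.
Σ Lᵢ/(AᵢEᵢ) = 400/(1925×35×10³) + 330/(1425×208×10³) = 7.05×10⁻⁶ mm/N.
Hence P = δ_free / Σ(L/AE) = 0.4306/7.05×10⁻⁶ = 61.08 kN (tensile).
σ_{concrete} = P / A = 61080 / 1925 = 31.73 MPa.

σ ≈ 31.7 MPa (tensile)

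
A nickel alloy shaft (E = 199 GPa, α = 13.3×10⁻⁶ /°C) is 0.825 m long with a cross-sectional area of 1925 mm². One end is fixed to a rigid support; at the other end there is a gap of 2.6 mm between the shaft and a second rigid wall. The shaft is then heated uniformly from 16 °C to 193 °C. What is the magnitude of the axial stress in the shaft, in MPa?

Unrestrained expansion: δ_free = αΔT L = 13.3×10⁻⁶ × 177 × 825 = 1.942 mm.
Since δ_free = 1.94 mm is less than the 2.6 mm gap, the shaft never touches the wall. No axial force develops.

σ ≈ 0 MPa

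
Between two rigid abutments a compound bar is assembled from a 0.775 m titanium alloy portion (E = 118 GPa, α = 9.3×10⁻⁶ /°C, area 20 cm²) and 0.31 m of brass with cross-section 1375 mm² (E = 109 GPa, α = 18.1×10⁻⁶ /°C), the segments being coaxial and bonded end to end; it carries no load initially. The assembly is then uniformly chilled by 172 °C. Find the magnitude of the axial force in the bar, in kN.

P ≈ 412 kN (tensile)

If the supports were absent, the total length change would be Σ αᵢΔT Lᵢ = 9.3×10⁻⁶×172×775 + 18.1×10⁻⁶×172×310 = 2.205 mm.
The rigid supports impose zero overall length change; the single axial force P common to all segments must satisfy P Σ Lᵢ/(AᵢEᵢ) = δ_free.
The series flexibility is Σ Lᵢ/(AᵢEᵢ) = 775/(2000×118×10³) + 310/(1375×109×10³) = 5.352×10⁻⁶ mm/N.
P = 2.205 / 5.352×10⁻⁶ = 411900 N = 411.9 kN, tensile.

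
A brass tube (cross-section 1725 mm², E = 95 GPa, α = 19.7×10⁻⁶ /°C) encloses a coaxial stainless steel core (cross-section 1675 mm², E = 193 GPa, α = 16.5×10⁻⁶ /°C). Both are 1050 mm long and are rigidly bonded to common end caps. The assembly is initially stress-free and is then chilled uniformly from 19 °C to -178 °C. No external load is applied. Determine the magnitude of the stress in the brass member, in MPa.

σ ≈ 39.7 MPa (tensile)

Both members must finish at the same length. With the larger α, the brass tends to over-contract; the plates restrain it, putting the brass in tension and the stainless steel in compression. With no external load the two internal forces are equal and opposite, magnitude P.
Setting the final lengths equal and cancelling L: (α₁ − α₂)ΔT = P/(A₁E₁) + P/(A₂E₂).
|α₁ − α₂|·ΔT = 3.2×10⁻⁶ × 197 = 0.0006304.
1/(A₁E₁) + 1/(A₂E₂) = 1/(1725×95×10³) + 1/(1675×193×10³) = 9.196×10⁻⁹ N⁻¹.
So P = 0.0006304 / 9.196×10⁻⁹ = 68.55 kN.
σ_{brass} = P/A₁ = 68550/1725 = 39.74 MPa, tensile.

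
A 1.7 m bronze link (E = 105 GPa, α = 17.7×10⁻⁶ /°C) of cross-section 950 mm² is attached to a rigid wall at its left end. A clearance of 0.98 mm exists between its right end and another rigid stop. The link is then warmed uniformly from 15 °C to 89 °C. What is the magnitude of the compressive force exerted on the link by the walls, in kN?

P ≈ 73.1 kN

Unrestrained expansion: δ_free = αΔT L = 17.7×10⁻⁶ × 74 × 1700 = 2.227 mm.
The gap closes (δ_free > 0.98 mm) and the wall then resists a further 2.227 − 0.98 = 1.247 mm of expansion.
Compatibility: PL/(AE) = 1.247 mm, so σ = P/A = E × (1.247/1700) = 77 MPa.
Force on the wall = σA = 77 × 950 mm² = 73.15 kN.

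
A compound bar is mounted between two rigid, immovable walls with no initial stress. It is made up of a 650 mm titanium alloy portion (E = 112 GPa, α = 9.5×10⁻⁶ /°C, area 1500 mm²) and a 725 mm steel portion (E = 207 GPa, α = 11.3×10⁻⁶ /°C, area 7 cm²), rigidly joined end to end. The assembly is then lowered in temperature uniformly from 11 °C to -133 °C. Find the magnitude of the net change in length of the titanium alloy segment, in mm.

With the walls removed the bar would change length by δ_free = Σ αᵢΔT Lᵢ = 9.5×10⁻⁶×144×650 + 11.3×10⁻⁶×144×725 = 2.069 mm.
The walls prevent any net length change, so an axial force P (same in every segment) develops. Compatibility: P · Σ Lᵢ/(AᵢEᵢ) = δ_free.
The series flexibility is Σ Lᵢ/(AᵢEᵢ) = 650/(1500×112×10³) + 725/(700×207×10³) = 8.872×10⁻⁶ mm/N.
Hence P = δ_free / Σ(L/AE) = 2.069/8.872×10⁻⁶ = 233.2 kN (tensile).
For the titanium alloy segment, free thermal change = 9.5×10⁻⁶×144×650 = 0.8892 mm and elastic change from P = 233200×650/(1500×112×10³) = 0.9022 mm; these oppose, so the net change is 0.013 mm (segment lengthens).

|ΔL| ≈ 0.013 mm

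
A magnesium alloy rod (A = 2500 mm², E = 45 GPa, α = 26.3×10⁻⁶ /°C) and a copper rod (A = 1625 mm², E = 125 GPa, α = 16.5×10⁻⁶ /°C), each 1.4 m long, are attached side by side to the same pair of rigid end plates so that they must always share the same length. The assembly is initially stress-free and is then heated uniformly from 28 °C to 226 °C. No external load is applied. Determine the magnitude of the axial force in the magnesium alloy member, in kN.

P ≈ 140 kN (compressive in the magnesium alloy)

Equilibrium of a rigid end plate with no external load gives equal and opposite internal forces ±P in the two members. Since α_{magnesium alloy} > α_{copper}, heating drives the magnesium alloy into compression and the copper into tension.
Setting the final lengths equal and cancelling L: (α₁ − α₂)ΔT = P/(A₁E₁) + P/(A₂E₂).
|α₁ − α₂|·ΔT = 9.8×10⁻⁶ × 198 = 0.00194.
1/(A₁E₁) + 1/(A₂E₂) = 1/(2500×45×10³) + 1/(1625×125×10³) = 1.381×10⁻⁸ N⁻¹.
So P = 0.00194 / 1.381×10⁻⁸ = 140.5 kN.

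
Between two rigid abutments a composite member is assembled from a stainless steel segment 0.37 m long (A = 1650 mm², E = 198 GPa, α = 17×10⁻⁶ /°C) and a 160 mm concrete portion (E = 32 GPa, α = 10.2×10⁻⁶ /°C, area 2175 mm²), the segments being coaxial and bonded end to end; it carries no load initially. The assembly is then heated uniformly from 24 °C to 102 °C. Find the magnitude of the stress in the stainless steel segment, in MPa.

σ ≈ 109 MPa (compressive)

If the supports were absent, the total length change would be Σ αᵢΔT Lᵢ = 17×10⁻⁶×78×370 + 10.2×10⁻⁶×78×160 = 0.6179 mm.
The walls prevent any net length change, so an axial force P (same in every segment) develops. Compatibility: P · Σ Lᵢ/(AᵢEᵢ) = δ_free.
Σ Lᵢ/(AᵢEᵢ) = 370/(1650×198×10³) + 160/(2175×32×10³) = 3.431×10⁻⁶ mm/N.
P = 0.6179 / 3.431×10⁻⁶ = 180100 N = 180.1 kN, compressive.
σ_{stainless steel} = P / A = 180100 / 1650 = 109.1 MPa.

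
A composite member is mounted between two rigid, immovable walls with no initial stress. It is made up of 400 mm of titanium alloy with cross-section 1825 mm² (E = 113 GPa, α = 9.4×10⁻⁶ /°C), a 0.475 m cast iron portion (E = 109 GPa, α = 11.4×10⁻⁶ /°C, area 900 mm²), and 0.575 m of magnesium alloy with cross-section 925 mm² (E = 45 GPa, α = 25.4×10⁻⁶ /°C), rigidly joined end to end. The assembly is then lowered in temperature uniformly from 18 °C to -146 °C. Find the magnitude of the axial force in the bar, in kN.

P ≈ 189 kN (tensile)

If the supports were absent, the total length change would be Σ αᵢΔT Lᵢ = 9.4×10⁻⁶×164×400 + 11.4×10⁻⁶×164×475 + 25.4×10⁻⁶×164×575 = 3.9 mm.
Since the ends are fixed, an axial force P builds up, equal in every segment, with P · Σ Lᵢ/(AᵢEᵢ) = δ_free.
The series flexibility is Σ Lᵢ/(AᵢEᵢ) = 400/(1825×113×10³) + 475/(900×109×10³) + 575/(925×45×10³) = 2.06×10⁻⁵ mm/N.
So P = 3.9 / 2.06×10⁻⁵ = 189.4 kN, tensile.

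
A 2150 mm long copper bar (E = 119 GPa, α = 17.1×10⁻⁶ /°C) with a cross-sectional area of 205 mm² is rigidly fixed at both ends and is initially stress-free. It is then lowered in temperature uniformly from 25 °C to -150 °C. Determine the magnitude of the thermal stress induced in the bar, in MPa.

Because both ends are immovable the net strain is zero, and the suppressed thermal strain is αΔT = 17.1×10⁻⁶ × 175 = 2992.5×10⁻⁶.
The stress required to suppress this strain is σ = Eε = 119×10³ × 2992.5×10⁻⁶ = 356.1 MPa, tensile since the bar is trying to contract.

σ ≈ 356 MPa (tensile)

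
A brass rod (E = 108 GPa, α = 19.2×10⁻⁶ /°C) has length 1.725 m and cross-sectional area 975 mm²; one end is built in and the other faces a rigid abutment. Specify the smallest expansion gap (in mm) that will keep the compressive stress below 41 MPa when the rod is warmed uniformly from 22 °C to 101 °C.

g ≈ 1.96 mm

Free expansion if unrestrained: δ_free = αΔT L = 19.2×10⁻⁶ × 79 × 1725 = 2.616 mm.
At the allowable stress the elastic shortening the wall may impose is σL/E = 41 × 1725 / (108×10³) = 0.6549 mm.
The gap must absorb the remainder: g_min = 2.616 − 0.6549 = 1.962 mm.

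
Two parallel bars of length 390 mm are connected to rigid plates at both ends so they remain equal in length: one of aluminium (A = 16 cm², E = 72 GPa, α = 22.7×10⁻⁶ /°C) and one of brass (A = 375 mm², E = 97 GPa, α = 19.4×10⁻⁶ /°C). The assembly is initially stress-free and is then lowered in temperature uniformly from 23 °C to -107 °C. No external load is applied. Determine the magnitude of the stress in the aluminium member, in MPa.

Equilibrium of a rigid end plate with no external load gives equal and opposite internal forces ±P in the two members. Since α_{aluminium} > α_{brass}, cooling drives the aluminium into tension and the brass into compression.
Setting the final lengths equal and cancelling L: (α₁ − α₂)ΔT = P/(A₁E₁) + P/(A₂E₂).
|α₁ − α₂|·ΔT = 3.3×10⁻⁶ × 130 = 0.000429.
1/(A₁E₁) + 1/(A₂E₂) = 1/(1600×72×10³) + 1/(375×97×10³) = 3.617×10⁻⁸ N⁻¹.
P = 0.000429 / 3.617×10⁻⁸ = 11860 N = 11.86 kN.
σ_{aluminium} = P/A₁ = 11860/1600 = 7.413 MPa, tensile.

σ ≈ 7.41 MPa (tensile)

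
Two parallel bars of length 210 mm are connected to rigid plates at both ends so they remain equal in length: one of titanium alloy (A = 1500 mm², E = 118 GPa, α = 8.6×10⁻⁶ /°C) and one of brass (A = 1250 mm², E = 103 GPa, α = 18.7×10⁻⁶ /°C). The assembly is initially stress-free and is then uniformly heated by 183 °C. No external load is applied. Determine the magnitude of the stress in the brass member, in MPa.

Both members must finish at the same length. With the larger α, the brass tends to over-expand; the plates restrain it, putting the brass in compression and the titanium alloy in tension. With no external load the two internal forces are equal and opposite, magnitude P.
Setting the final lengths equal and cancelling L: (α₁ − α₂)ΔT = P/(A₁E₁) + P/(A₂E₂).
|α₁ − α₂|·ΔT = 10.1×10⁻⁶ × 183 = 0.001848.
1/(A₁E₁) + 1/(A₂E₂) = 1/(1500×118×10³) + 1/(1250×103×10³) = 1.342×10⁻⁸ N⁻¹.
So P = 0.001848 / 1.342×10⁻⁸ = 137.8 kN.
σ_{brass} = P/A₂ = 137800/1250 = 110.2 MPa, compressive.

σ ≈ 110 MPa (compressive)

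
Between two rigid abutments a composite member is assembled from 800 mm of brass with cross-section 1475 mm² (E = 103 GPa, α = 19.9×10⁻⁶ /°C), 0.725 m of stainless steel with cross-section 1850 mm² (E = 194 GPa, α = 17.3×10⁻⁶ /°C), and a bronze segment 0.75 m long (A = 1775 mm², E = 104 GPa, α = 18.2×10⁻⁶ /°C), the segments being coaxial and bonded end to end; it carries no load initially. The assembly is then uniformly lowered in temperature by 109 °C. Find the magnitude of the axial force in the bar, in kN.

P ≈ 404 kN (tensile)

If the supports were absent, the total length change would be Σ αᵢΔT Lᵢ = 19.9×10⁻⁶×109×800 + 17.3×10⁻⁶×109×725 + 18.2×10⁻⁶×109×750 = 4.59 mm.
Since the ends are fixed, an axial force P builds up, equal in every segment, with P · Σ Lᵢ/(AᵢEᵢ) = δ_free.
The series flexibility is Σ Lᵢ/(AᵢEᵢ) = 800/(1475×103×10³) + 725/(1850×194×10³) + 750/(1775×104×10³) = 1.135×10⁻⁵ mm/N.
P = 4.59 / 1.135×10⁻⁵ = 404500 N = 404.5 kN, tensile.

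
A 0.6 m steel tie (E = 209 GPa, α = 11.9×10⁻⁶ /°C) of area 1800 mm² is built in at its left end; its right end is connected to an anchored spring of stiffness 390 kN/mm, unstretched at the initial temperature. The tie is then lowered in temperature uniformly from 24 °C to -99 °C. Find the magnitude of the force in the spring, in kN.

P ≈ 211 kN

Free thermal contraction: δ_free = αΔT L = 11.9×10⁻⁶ × 123 × 600 = 0.8782 mm.
Let P be the tensile force in the spring. The tie extends elastically by PL/(AE) and the spring stretches by P/k; together these equal δ_free.
P [ L/(AE) + 1/k ] = δ_free → P [ 600/(1800×209×10³) + 1/(390×10³) ] = 0.8782.
P = 0.8782 / 4.159×10⁻⁶ = 211200 N.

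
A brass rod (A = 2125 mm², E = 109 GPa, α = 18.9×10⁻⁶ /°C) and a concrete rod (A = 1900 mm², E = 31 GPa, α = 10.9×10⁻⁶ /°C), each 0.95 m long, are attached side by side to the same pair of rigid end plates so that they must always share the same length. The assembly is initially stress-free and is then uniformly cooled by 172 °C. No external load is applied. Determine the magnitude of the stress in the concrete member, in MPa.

σ ≈ 34 MPa (compressive)

Both members must finish at the same length. With the larger α, the brass tends to over-contract; the plates restrain it, putting the brass in tension and the concrete in compression. With no external load the two internal forces are equal and opposite, magnitude P.
Setting the final lengths equal and cancelling L: (α₁ − α₂)ΔT = P/(A₁E₁) + P/(A₂E₂).
|α₁ − α₂|·ΔT = 8×10⁻⁶ × 172 = 0.001376.
1/(A₁E₁) + 1/(A₂E₂) = 1/(2125×109×10³) + 1/(1900×31×10³) = 2.13×10⁻⁸ N⁻¹.
P = 0.001376 / 2.13×10⁻⁸ = 64620 N = 64.62 kN.
σ_{concrete} = P/A₂ = 64620/1900 = 34.01 MPa, compressive.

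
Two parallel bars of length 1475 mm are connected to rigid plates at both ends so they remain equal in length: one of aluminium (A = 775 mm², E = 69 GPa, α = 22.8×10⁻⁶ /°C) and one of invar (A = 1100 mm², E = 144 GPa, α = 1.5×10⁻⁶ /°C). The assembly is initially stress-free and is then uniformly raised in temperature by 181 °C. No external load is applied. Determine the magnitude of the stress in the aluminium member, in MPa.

σ ≈ 199 MPa (compressive)

The aluminium has the larger α, so on heating it would change length more than the invar if both were free. The rigid plates force a common final length, so the aluminium is put into compression and the invar into tension, with equal and opposite forces P (no external load).
Equating the net (thermal + elastic) strains gives |α₁ − α₂|·ΔT = P·[1/(A₁E₁) + 1/(A₂E₂)].
|α₁ − α₂|·ΔT = 21.3×10⁻⁶ × 181 = 0.003855.
1/(A₁E₁) + 1/(A₂E₂) = 1/(775×69×10³) + 1/(1100×144×10³) = 2.501×10⁻⁸ N⁻¹.
So P = 0.003855 / 2.501×10⁻⁸ = 154.1 kN.
σ_{aluminium} = P/A₁ = 154100/775 = 198.9 MPa, compressive.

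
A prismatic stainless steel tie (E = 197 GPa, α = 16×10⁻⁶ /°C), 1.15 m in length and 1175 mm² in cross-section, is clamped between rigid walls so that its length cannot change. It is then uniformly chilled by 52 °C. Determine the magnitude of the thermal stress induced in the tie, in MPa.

Because both ends are immovable the net strain is zero, and the suppressed thermal strain is αΔT = 16×10⁻⁶ × 52 = 832×10⁻⁶.
Hence σ = E·αΔT = 197×10³ × 832×10⁻⁶ = 163.9 MPa, tensile.

σ ≈ 164 MPa (tensile)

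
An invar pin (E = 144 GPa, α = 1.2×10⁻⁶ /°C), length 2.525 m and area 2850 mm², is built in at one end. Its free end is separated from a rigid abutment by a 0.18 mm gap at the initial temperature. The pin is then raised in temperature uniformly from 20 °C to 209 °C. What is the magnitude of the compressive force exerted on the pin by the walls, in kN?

P ≈ 63.8 kN

Unrestrained expansion: δ_free = αΔT L = 1.2×10⁻⁶ × 189 × 2525 = 0.5727 mm.
After closing the 0.18 mm clearance, 0.5727 − 0.18 = 0.3927 mm of expansion remains to be suppressed by the wall.
So σ = E(δ_free − g)/L = 144×10³ × 0.3927/2525 = 22.39 MPa.
Force on the wall = σA = 22.39 × 2850 mm² = 63.82 kN.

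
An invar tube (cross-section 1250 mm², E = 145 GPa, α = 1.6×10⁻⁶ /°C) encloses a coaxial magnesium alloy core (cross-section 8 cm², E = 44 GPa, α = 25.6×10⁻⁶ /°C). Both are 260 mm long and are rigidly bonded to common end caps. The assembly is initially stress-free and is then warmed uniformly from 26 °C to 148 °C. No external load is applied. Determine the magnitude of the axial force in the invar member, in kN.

P ≈ 86.3 kN (tensile in the invar)

Both members must finish at the same length. With the larger α, the magnesium alloy tends to over-expand; the plates restrain it, putting the magnesium alloy in compression and the invar in tension. With no external load the two internal forces are equal and opposite, magnitude P.
Equating the net (thermal + elastic) strains gives |α₁ − α₂|·ΔT = P·[1/(A₁E₁) + 1/(A₂E₂)].
|α₁ − α₂|·ΔT = 24×10⁻⁶ × 122 = 0.002928.
1/(A₁E₁) + 1/(A₂E₂) = 1/(1250×145×10³) + 1/(800×44×10³) = 3.393×10⁻⁸ N⁻¹.
So P = 0.002928 / 3.393×10⁻⁸ = 86.3 kN.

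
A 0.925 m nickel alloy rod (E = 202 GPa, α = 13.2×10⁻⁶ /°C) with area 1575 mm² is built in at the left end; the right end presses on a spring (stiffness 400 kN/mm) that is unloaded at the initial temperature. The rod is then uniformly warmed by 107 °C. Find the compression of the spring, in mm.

δ ≈ 0.604 mm

Free thermal expansion: δ_free = αΔT L = 13.2×10⁻⁶ × 107 × 925 = 1.306 mm.
Let P be the compressive force at the spring. The rod shortens elastically by PL/(AE) and the spring compresses by P/k; together these equal δ_free.
So P = δ_free / [L/(AE) + 1/k] = 1.306 / [ 925/(1575×202×10³) + 1/(400×10³) ].
P = 1.306 / 5.407×10⁻⁶ = 241600 N.
Spring compression = P/k = 241600/(400×10³) = 0.604 mm.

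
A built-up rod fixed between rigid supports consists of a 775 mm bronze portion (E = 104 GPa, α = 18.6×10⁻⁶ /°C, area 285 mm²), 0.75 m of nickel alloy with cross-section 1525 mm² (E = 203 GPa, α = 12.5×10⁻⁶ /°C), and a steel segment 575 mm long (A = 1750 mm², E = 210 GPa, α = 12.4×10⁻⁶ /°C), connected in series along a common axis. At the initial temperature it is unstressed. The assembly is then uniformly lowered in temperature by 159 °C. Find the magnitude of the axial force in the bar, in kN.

If the supports were absent, the total length change would be Σ αᵢΔT Lᵢ = 18.6×10⁻⁶×159×775 + 12.5×10⁻⁶×159×750 + 12.4×10⁻⁶×159×575 = 4.916 mm.
Since the ends are fixed, an axial force P builds up, equal in every segment, with P · Σ Lᵢ/(AᵢEᵢ) = δ_free.
Σ Lᵢ/(AᵢEᵢ) = 775/(285×104×10³) + 750/(1525×203×10³) + 575/(1750×210×10³) = 3.013×10⁻⁵ mm/N.
P = 4.916 / 3.013×10⁻⁵ = 163100 N = 163.1 kN, tensile.

P ≈ 163 kN (tensile)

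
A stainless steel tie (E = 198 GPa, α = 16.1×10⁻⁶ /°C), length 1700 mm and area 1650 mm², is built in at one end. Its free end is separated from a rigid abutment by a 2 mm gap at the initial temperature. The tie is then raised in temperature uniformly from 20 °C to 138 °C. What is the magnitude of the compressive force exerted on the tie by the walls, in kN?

Unrestrained expansion: δ_free = αΔT L = 16.1×10⁻⁶ × 118 × 1700 = 3.23 mm.
The gap closes (δ_free > 2 mm) and the wall then resists a further 3.23 − 2 = 1.23 mm of expansion.
That suppressed elongation corresponds to σ = E·Δ/L = 198×10³ × 1.23/1700 = 143.2 MPa.
Force on the wall = σA = 143.2 × 1650 mm² = 236.3 kN.

P ≈ 236 kN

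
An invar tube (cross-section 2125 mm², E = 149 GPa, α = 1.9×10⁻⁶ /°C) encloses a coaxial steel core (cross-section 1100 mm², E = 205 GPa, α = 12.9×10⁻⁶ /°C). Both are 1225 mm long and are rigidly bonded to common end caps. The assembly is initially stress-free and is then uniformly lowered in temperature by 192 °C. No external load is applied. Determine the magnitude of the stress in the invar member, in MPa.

Both members must finish at the same length. With the larger α, the steel tends to over-contract; the plates restrain it, putting the steel in tension and the invar in compression. With no external load the two internal forces are equal and opposite, magnitude P.
Compatibility of the two members (thermal + elastic change equal): (α₁ − α₂)ΔT = P·[1/(A₁E₁) + 1/(A₂E₂)].
|α₁ − α₂|·ΔT = 11×10⁻⁶ × 192 = 0.002112.
1/(A₁E₁) + 1/(A₂E₂) = 1/(2125×149×10³) + 1/(1100×205×10³) = 7.593×10⁻⁹ N⁻¹.
P = 0.002112 / 7.593×10⁻⁹ = 278200 N = 278.2 kN.
σ_{invar} = P/A₁ = 278200/2125 = 130.9 MPa, compressive.

σ ≈ 131 MPa (compressive)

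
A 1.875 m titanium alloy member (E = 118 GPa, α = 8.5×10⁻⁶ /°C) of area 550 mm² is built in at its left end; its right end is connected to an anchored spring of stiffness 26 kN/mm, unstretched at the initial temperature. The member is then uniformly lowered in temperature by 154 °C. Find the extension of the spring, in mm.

If the spring were absent the member would shorten by αΔT L = 8.5×10⁻⁶ × 154 × 1875 = 2.454 mm.
With a force P in the spring, the elastic change of the member is PL/(AE) and that of the spring is P/k; compatibility requires their sum to equal δ_free.
So P = δ_free / [L/(AE) + 1/k] = 2.454 / [ 1875/(550×118×10³) + 1/(26×10³) ].
P = 2.454 / 6.735×10⁻⁵ = 36440 N.
Spring extension = P/k = 36440/(26×10³) = 1.402 mm.

δ ≈ 1.4 mm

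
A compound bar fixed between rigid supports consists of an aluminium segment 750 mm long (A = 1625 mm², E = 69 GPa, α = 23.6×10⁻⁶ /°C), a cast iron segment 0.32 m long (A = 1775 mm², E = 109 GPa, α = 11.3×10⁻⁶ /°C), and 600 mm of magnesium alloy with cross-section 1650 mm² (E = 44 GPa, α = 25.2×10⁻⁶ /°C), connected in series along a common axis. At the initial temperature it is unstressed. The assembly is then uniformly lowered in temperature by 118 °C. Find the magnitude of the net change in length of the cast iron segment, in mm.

|ΔL| ≈ 0.0015 mm

With the walls removed the bar would change length by δ_free = Σ αᵢΔT Lᵢ = 23.6×10⁻⁶×118×750 + 11.3×10⁻⁶×118×320 + 25.2×10⁻⁶×118×600 = 4.299 mm.
The rigid supports impose zero overall length change; the single axial force P common to all segments must satisfy P Σ Lᵢ/(AᵢEᵢ) = δ_free.
The series flexibility is Σ Lᵢ/(AᵢEᵢ) = 750/(1625×69×10³) + 320/(1775×109×10³) + 600/(1650×44×10³) = 1.661×10⁻⁵ mm/N.
P = 4.299 / 1.661×10⁻⁵ = 258900 N = 258.9 kN, tensile.
For the cast iron segment, free thermal change = 11.3×10⁻⁶×118×320 = 0.4267 mm and elastic change from P = 258900×320/(1775×109×10³) = 0.4282 mm; these oppose, so the net change is 0.0015 mm (segment lengthens).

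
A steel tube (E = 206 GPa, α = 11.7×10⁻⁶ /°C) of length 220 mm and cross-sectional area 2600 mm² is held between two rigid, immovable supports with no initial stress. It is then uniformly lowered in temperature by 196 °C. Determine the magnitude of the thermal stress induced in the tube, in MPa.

σ ≈ 472 MPa (tensile)

The supports are rigid, so the total axial strain is zero. The restrained thermal strain is ε = αΔT = 11.7×10⁻⁶ × 196 = 2293.2×10⁻⁶.
Hence σ = E·αΔT = 206×10³ × 2293.2×10⁻⁶ = 472.4 MPa, tensile.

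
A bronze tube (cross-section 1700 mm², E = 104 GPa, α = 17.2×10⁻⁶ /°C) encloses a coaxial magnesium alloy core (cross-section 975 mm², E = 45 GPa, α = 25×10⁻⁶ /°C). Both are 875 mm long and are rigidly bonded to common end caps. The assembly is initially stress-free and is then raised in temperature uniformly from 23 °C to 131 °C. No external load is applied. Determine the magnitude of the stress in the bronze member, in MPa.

σ ≈ 17.4 MPa (tensile)

The magnesium alloy has the larger α, so on heating it would change length more than the bronze if both were free. The rigid plates force a common final length, so the magnesium alloy is put into compression and the bronze into tension, with equal and opposite forces P (no external load).
Setting the final lengths equal and cancelling L: (α₁ − α₂)ΔT = P/(A₁E₁) + P/(A₂E₂).
|α₁ − α₂|·ΔT = 7.8×10⁻⁶ × 108 = 0.0008424.
1/(A₁E₁) + 1/(A₂E₂) = 1/(1700×104×10³) + 1/(975×45×10³) = 2.845×10⁻⁸ N⁻¹.
So P = 0.0008424 / 2.845×10⁻⁸ = 29.61 kN.
σ_{bronze} = P/A₁ = 29610/1700 = 17.42 MPa, tensile.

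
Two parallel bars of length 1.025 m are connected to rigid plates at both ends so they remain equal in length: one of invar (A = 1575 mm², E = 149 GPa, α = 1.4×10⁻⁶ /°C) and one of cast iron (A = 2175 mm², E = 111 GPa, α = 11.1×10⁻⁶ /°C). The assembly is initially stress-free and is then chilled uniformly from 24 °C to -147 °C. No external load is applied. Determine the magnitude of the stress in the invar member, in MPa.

The cast iron has the larger α, so on cooling it would change length more than the invar if both were free. The rigid plates force a common final length, so the cast iron is put into tension and the invar into compression, with equal and opposite forces P (no external load).
Equating the net (thermal + elastic) strains gives |α₁ − α₂|·ΔT = P·[1/(A₁E₁) + 1/(A₂E₂)].
|α₁ − α₂|·ΔT = 9.7×10⁻⁶ × 171 = 0.001659.
1/(A₁E₁) + 1/(A₂E₂) = 1/(1575×149×10³) + 1/(2175×111×10³) = 8.403×10⁻⁹ N⁻¹.
P = 0.001659 / 8.403×10⁻⁹ = 197400 N = 197.4 kN.
σ_{invar} = P/A₁ = 197400/1575 = 125.3 MPa, compressive.

σ ≈ 125 MPa (compressive)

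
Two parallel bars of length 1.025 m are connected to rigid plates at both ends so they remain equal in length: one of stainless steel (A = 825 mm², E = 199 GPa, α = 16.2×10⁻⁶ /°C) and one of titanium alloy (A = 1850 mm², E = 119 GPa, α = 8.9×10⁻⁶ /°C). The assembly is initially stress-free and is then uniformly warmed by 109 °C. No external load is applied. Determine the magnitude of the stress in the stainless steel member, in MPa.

Both members must finish at the same length. With the larger α, the stainless steel tends to over-expand; the plates restrain it, putting the stainless steel in compression and the titanium alloy in tension. With no external load the two internal forces are equal and opposite, magnitude P.
Compatibility of the two members (thermal + elastic change equal): (α₁ − α₂)ΔT = P·[1/(A₁E₁) + 1/(A₂E₂)].
|α₁ − α₂|·ΔT = 7.3×10⁻⁶ × 109 = 0.0007957.
1/(A₁E₁) + 1/(A₂E₂) = 1/(825×199×10³) + 1/(1850×119×10³) = 1.063×10⁻⁸ N⁻¹.
So P = 0.0007957 / 1.063×10⁻⁸ = 74.83 kN.
σ_{stainless steel} = P/A₁ = 74830/825 = 90.7 MPa, compressive.

σ ≈ 90.7 MPa (compressive)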